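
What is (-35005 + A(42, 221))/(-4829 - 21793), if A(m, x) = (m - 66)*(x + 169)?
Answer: 44365/26622 ≈ 1.6665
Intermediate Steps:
A(m, x) = (-66 + m)*(169 + x)
(-35005 + A(42, 221))/(-4829 - 21793) = (-35005 + (-11154 - 66*221 + 169*42 + 42*221))/(-4829 - 21793) = (-35005 + (-11154 - 14586 + 7098 + 9282))/(-26622) = (-35005 - 9360)*(-1/26622) = -44365*(-1/26622) = 44365/26622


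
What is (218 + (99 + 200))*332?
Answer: 171644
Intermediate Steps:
(218 + (99 + 200))*332 = (218 + 299)*332 = 517*332 = 171644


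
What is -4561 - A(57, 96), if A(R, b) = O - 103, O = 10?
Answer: -4468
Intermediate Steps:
A(R, b) = -93 (A(R, b) = 10 - 103 = -93)
-4561 - A(57, 96) = -4561 - 1*(-93) = -4561 + 93 = -4468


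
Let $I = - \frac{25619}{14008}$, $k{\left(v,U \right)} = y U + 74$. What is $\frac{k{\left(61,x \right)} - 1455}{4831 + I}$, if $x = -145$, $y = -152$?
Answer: $\frac{17023016}{3979237} \approx 4.278$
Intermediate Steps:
$k{\left(v,U \right)} = 74 - 152 U$ ($k{\left(v,U \right)} = - 152 U + 74 = 74 - 152 U$)
$I = - \frac{1507}{824}$ ($I = \left(-25619\right) \frac{1}{14008} = - \frac{1507}{824} \approx -1.8289$)
$\frac{k{\left(61,x \right)} - 1455}{4831 + I} = \frac{\left(74 - -22040\right) - 1455}{4831 - \frac{1507}{824}} = \frac{\left(74 + 22040\right) - 1455}{\frac{3979237}{824}} = \left(22114 - 1455\right) \frac{824}{3979237} = 20659 \cdot \frac{824}{3979237} = \frac{17023016}{3979237}$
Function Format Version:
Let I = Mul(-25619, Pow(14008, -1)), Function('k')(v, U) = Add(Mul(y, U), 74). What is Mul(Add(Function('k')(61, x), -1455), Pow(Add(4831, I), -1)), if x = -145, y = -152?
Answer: Rational(17023016, 3979237) ≈ 4.2780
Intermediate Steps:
Function('k')(v, U) = Add(74, Mul(-152, U)) (Function('k')(v, U) = Add(Mul(-152, U), 74) = Add(74, Mul(-152, U)))
I = Rational(-1507, 824) (I = Mul(-25619, Rational(1, 14008)) = Rational(-1507, 824) ≈ -1.8289)
Mul(Add(Function('k')(61, x), -1455), Pow(Add(4831, I), -1)) = Mul(Add(Add(74, Mul(-152, -145)), -1455), Pow(Add(4831, Rational(-1507, 824)), -1)) = Mul(Add(Add(74, 22040), -1455), Pow(Rational(3979237, 824), -1)) = Mul(Add(22114, -1455), Rational(824, 3979237)) = Mul(20659, Rational(824, 3979237)) = Rational(17023016, 3979237)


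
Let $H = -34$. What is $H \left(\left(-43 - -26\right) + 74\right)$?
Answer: $-1938$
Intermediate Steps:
$H \left(\left(-43 - -26\right) + 74\right) = - 34 \left(\left(-43 - -26\right) + 74\right) = - 34 \left(\left(-43 + 26\right) + 74\right) = - 34 \left(-17 + 74\right) = \left(-34\right) 57 = -1938$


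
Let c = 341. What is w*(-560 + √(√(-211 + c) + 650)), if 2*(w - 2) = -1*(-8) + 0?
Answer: -3360 + 6*√(650 + √130) ≈ -3205.7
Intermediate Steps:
w = 6 (w = 2 + (-1*(-8) + 0)/2 = 2 + (8 + 0)/2 = 2 + (½)*8 = 2 + 4 = 6)
w*(-560 + √(√(-211 + c) + 650)) = 6*(-560 + √(√(-211 + 341) + 650)) = 6*(-560 + √(√130 + 650)) = 6*(-560 + √(650 + √130)) = -3360 + 6*√(650 + √130)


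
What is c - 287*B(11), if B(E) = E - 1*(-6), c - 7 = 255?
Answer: -4617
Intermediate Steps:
c = 262 (c = 7 + 255 = 262)
B(E) = 6 + E (B(E) = E + 6 = 6 + E)
c - 287*B(11) = 262 - 287*(6 + 11) = 262 - 287*17 = 262 - 4879 = -4617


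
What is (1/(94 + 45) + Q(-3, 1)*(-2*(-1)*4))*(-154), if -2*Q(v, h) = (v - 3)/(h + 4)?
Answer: -514514/695 ≈ -740.31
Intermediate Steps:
Q(v, h) = -(-3 + v)/(2*(4 + h)) (Q(v, h) = -(v - 3)/(2*(h + 4)) = -(-3 + v)/(2*(4 + h)))
(1/(94 + 45) + Q(-3, 1)*(-2*(-1)*4))*(-154) = (1/(94 + 45) + ((3 - 1*(-3))/(2*(4 + 1)))*(-2*(-1)*4))*(-154) = (1/139 + ((½)*(3 + 3)/5)*(2*4))*(-154) = (1/139 + ((½)*(⅕)*6)*8)*(-154) = (1/139 + (⅗)*8)*(-154) = (1/139 + 24/5)*(-154) = (3341/695)*(-154) = -514514/695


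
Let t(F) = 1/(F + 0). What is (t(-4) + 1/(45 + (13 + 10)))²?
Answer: 16/289 ≈ 0.055363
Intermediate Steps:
t(F) = 1/F
(t(-4) + 1/(45 + (13 + 10)))² = (1/(-4) + 1/(45 + (13 + 10)))² = (-¼ + 1/(45 + 23))² = (-¼ + 1/68)² = (-4/17)² = 16/289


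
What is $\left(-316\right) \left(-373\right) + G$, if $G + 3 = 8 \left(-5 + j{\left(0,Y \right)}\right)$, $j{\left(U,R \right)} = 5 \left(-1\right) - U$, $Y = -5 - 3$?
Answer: $117785$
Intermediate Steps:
$Y = -8$ ($Y = -5 - 3 = -8$)
$j{\left(U,R \right)} = -5 - U$
$G = -83$ ($G = -3 + 8 \left(-5 - 5\right) = -3 + 8 \left(-10\right) = -3 - 80 = -83$)
$\left(-316\right) \left(-373\right) + G = \left(-316\right) \left(-373\right) - 83 = 117868 - 83 = 117785$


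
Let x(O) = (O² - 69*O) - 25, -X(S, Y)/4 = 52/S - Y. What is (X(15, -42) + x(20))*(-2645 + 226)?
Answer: 43065457/15 ≈ 2.8710e+6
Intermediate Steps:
X(S, Y) = -208/S + 4*Y (X(S, Y) = -4*(52/S - Y) = -4*(-Y + 52/S) = -208/S + 4*Y)
x(O) = -25 + O² - 69*O
(X(15, -42) + x(20))*(-2645 + 226) = ((-208/15 + 4*(-42)) + (-25 + 20² - 69*20))*(-2645 + 226) = ((-208*1/15 - 168) + (-25 + 400 - 1380))*(-2419) = ((-208/15 - 168) - 1005)*(-2419) = (-2728/15 - 1005)*(-2419) = -17803/15*(-2419) = 43065457/15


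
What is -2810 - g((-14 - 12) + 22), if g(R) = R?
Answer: -2806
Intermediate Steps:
-2810 - g((-14 - 12) + 22) = -2810 - ((-14 - 12) + 22) = -2810 - (-26 + 22) = -2810 - 1*(-4) = -2810 + 4 = -2806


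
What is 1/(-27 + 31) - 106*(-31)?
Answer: 13145/4 ≈ 3286.3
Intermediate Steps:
1/(-27 + 31) - 106*(-31) = 1/4 + 3286 = ¼ + 3286 = 13145/4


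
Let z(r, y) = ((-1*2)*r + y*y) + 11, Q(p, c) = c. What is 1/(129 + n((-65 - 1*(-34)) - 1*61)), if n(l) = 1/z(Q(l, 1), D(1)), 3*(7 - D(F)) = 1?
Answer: 481/62058 ≈ 0.0077508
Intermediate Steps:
D(F) = 20/3 (D(F) = 7 - ⅓*1 = 7 - ⅓ = 20/3)
z(r, y) = 11 + y² - 2*r (z(r, y) = (-2*r + y²) + 11 = (y² - 2*r) + 11 = 11 + y² - 2*r)
n(l) = 9/481 (n(l) = 1/(11 + (20/3)² - 2*1) = 1/(11 + 400/9 - 2) = 1/(481/9) = 9/481)
1/(129 + n((-65 - 1*(-34)) - 1*61)) = 1/(129 + 9/481) = 1/(62058/481) = 481/62058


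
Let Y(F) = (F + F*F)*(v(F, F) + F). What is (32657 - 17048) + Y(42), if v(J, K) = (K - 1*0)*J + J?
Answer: 3353097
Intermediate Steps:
v(J, K) = J + J*K (v(J, K) = (K + 0)*J + J = K*J + J = J*K + J = J + J*K)
Y(F) = (F + F²)*(F + F*(1 + F)) (Y(F) = (F + F*F)*(F*(1 + F) + F) = (F + F²)*(F + F*(1 + F)))
(32657 - 17048) + Y(42) = (32657 - 17048) + 42²*(2 + 42² + 3*42) = 15609 + 1764*(2 + 1764 + 126) = 15609 + 1764*1892 = 15609 + 3337488 = 3353097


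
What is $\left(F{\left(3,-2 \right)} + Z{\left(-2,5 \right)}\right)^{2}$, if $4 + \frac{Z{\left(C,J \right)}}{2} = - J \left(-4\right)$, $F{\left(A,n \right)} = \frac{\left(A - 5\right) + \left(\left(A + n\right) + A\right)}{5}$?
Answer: $\frac{26244}{25} \approx 1049.8$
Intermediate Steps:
$F{\left(A,n \right)} = -1 + \frac{n}{5} + \frac{3 A}{5}$ ($F{\left(A,n \right)} = \frac{\left(A - 5\right) + \left(n + 2 A\right)}{5} = \frac{\left(-5 + A\right) + \left(n + 2 A\right)}{5} = \frac{-5 + n + 3 A}{5} = -1 + \frac{n}{5} + \frac{3 A}{5}$)
$Z{\left(C,J \right)} = -8 + 8 J$ ($Z{\left(C,J \right)} = -8 + 2 - J \left(-4\right) = -8 + 2 \cdot 4 J = -8 + 8 J$)
$\left(F{\left(3,-2 \right)} + Z{\left(-2,5 \right)}\right)^{2} = \left(\left(-1 + \frac{1}{5} \left(-2\right) + \frac{3}{5} \cdot 3\right) + \left(-8 + 8 \cdot 5\right)\right)^{2} = \left(\left(-1 - \frac{2}{5} + \frac{9}{5}\right) + \left(-8 + 40\right)\right)^{2} = \left(\frac{2}{5} + 32\right)^{2} = \left(\frac{162}{5}\right)^{2} = \frac{26244}{25}$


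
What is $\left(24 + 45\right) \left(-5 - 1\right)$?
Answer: $-414$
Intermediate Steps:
$\left(24 + 45\right) \left(-5 - 1\right) = 69 \left(-6\right) = -414$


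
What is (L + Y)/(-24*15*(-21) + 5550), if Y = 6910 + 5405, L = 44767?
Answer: 28541/6555 ≈ 4.3541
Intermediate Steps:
Y = 12315
(L + Y)/(-24*15*(-21) + 5550) = (44767 + 12315)/(-24*15*(-21) + 5550) = 57082/(-360*(-21) + 5550) = 57082/(7560 + 5550) = 57082/13110 = 57082*(1/13110) = 28541/6555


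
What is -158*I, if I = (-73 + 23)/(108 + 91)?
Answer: 7900/199 ≈ 39.698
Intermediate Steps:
I = -50/199 ≈ -0.25126
-158*I = -158*(-50/199) = 7900/199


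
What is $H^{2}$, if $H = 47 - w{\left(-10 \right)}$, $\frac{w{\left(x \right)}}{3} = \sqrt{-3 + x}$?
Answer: $2092 - 282 i \sqrt{13} \approx 2092.0 - 1016.8 i$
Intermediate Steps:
$w{\left(x \right)} = 3 \sqrt{-3 + x}$
$H = 47 - 3 i \sqrt{13}$ ($H = 47 - 3 \sqrt{-3 - 10} = 47 - 3 \sqrt{-13} = 47 - 3 i \sqrt{13} \approx 47.0 - 10.817 i$)
$H^{2} = \left(47 - 3 i \sqrt{13}\right)^{2}$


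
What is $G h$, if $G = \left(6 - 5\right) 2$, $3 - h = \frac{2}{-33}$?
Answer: $\frac{202}{33} \approx 6.1212$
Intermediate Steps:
$h = \frac{101}{33}$ ($h = 3 - \frac{2}{-33} = 3 - 2 \left(- \frac{1}{33}\right) = 3 - - \frac{2}{33} = 3 + \frac{2}{33} = \frac{101}{33} \approx 3.0606$)
$G = 2$ ($G = 1 \cdot 2 = 2$)
$G h = 2 \cdot \frac{101}{33} = \frac{202}{33}$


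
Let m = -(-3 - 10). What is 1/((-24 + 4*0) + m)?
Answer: -1/11 ≈ -0.090909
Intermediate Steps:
m = 13 (m = -1*(-13) = 13)
1/((-24 + 4*0) + m) = 1/((-24 + 4*0) + 13) = 1/((-24 + 0) + 13) = 1/(-24 + 13) = 1/(-11) = -1/11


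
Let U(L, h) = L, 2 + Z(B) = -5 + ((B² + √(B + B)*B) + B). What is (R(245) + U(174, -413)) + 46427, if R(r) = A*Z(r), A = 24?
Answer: 1492913 + 41160*√10 ≈ 1.6231e+6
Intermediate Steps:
Z(B) = -7 + B + B² + √2*B^(3/2) (Z(B) = -2 + (-5 + ((B² + √(B + B)*B) + B)) = -2 + (-5 + ((B² + √(2*B)*B) + B)) = -2 + (-5 + ((B² + (√2*√B)*B) + B)) = -2 + (-5 + ((B² + √2*B^(3/2)) + B)) = -2 + (-5 + (B + B² + √2*B^(3/2))) = -2 + (-5 + B + B² + √2*B^(3/2)) = -7 + B + B² + √2*B^(3/2))
R(r) = -168 + 24*r + 24*r² + 24*√2*r^(3/2) (R(r) = 24*(-7 + r + r² + √2*r^(3/2)) = -168 + 24*r + 24*r² + 24*√2*r^(3/2))
(R(245) + U(174, -413)) + 46427 = ((-168 + 24*245 + 24*245² + 24*√2*245^(3/2)) + 174) + 46427 = ((-168 + 5880 + 24*60025 + 24*√2*(1715*√5)) + 174) + 46427 = ((-168 + 5880 + 1440600 + 41160*√10) + 174) + 46427 = ((1446312 + 41160*√10) + 174) + 46427 = (1446486 + 41160*√10) + 46427 = 1492913 + 41160*√10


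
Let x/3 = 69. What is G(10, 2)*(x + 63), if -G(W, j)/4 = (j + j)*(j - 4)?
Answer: 8640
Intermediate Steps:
x = 207 (x = 3*69 = 207)
G(W, j) = -8*j*(-4 + j) (G(W, j) = -4*(j + j)*(j - 4) = -4*2*j*(-4 + j) = -8*j*(-4 + j))
G(10, 2)*(x + 63) = (8*2*(4 - 1*2))*(207 + 63) = (8*2*(4 - 2))*270 = (8*2*2)*270 = 32*270 = 8640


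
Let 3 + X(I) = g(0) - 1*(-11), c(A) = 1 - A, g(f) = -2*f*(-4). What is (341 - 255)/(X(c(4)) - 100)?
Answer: -43/46 ≈ -0.93478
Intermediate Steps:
g(f) = 8*f
X(I) = 8 (X(I) = -3 + (8*0 - 1*(-11)) = -3 + (0 + 11) = -3 + 11 = 8)
(341 - 255)/(X(c(4)) - 100) = (341 - 255)/(8 - 100) = 86/(-92) = 86*(-1/92) = -43/46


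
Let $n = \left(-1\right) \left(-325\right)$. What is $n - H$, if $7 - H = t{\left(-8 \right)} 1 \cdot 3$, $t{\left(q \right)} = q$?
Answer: $294$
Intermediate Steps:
$n = 325$
$H = 31$ ($H = 7 - - 8 \cdot 1 \cdot 3 = 7 - \left(-8\right) 3 = 7 - -24 = 7 + 24 = 31$)
$n - H = 325 - 31 = 294$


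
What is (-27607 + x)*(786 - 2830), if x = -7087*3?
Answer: 99886192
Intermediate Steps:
x = -21261
(-27607 + x)*(786 - 2830) = (-27607 - 21261)*(786 - 2830) = -48868*(-2044) = 99886192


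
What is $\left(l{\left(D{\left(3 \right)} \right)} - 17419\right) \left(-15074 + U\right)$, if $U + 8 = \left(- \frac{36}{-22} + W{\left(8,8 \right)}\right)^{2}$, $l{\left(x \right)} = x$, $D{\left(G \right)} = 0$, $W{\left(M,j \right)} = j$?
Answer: $\frac{31592596434}{121} \approx 2.611 \cdot 10^{8}$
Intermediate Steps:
$U = \frac{10268}{121}$ ($U = -8 + \left(- \frac{36}{-22} + 8\right)^{2} = -8 + \left(\left(-36\right) \left(- \frac{1}{22}\right) + 8\right)^{2} = -8 + \left(\frac{18}{11} + 8\right)^{2} = -8 + \left(\frac{106}{11}\right)^{2} = -8 + \frac{11236}{121} = \frac{10268}{121} \approx 84.859$)
$\left(l{\left(D{\left(3 \right)} \right)} - 17419\right) \left(-15074 + U\right) = \left(0 - 17419\right) \left(-15074 + \frac{10268}{121}\right) = \left(-17419\right) \left(- \frac{1813686}{121}\right) = \frac{31592596434}{121}$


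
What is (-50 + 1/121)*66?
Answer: -36294/11 ≈ -3299.5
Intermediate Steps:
(-50 + 1/121)*66 = -6049/121*66 = -36294/11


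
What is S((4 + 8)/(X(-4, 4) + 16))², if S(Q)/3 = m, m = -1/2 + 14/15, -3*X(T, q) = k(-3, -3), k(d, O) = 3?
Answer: 169/100 ≈ 1.6900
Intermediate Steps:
X(T, q) = -1 (X(T, q) = -⅓*3 = -1)
m = 13/30 (m = -1*½ + 14*(1/15) = -½ + 14/15 = 13/30 ≈ 0.43333)
S(Q) = 13/10 (S(Q) = 3*(13/30) = 13/10)
S((4 + 8)/(X(-4, 4) + 16))² = (13/10)² = 169/100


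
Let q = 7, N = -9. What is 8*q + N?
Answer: 47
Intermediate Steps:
8*q + N = 8*7 - 9 = 56 - 9 = 47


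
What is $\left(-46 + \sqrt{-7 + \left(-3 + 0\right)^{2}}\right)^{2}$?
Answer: $\left(46 - \sqrt{2}\right)^{2} \approx 1987.9$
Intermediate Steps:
$\left(-46 + \sqrt{-7 + \left(-3 + 0\right)^{2}}\right)^{2} = \left(-46 + \sqrt{-7 + \left(-3\right)^{2}}\right)^{2} = \left(-46 + \sqrt{-7 + 9}\right)^{2} = \left(-46 + \sqrt{2}\right)^{2}$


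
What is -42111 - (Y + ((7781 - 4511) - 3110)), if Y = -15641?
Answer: -26630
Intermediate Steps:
-42111 - (Y + ((7781 - 4511) - 3110)) = -42111 - (-15641 + ((7781 - 4511) - 3110)) = -42111 - (-15641 + (3270 - 3110)) = -42111 - (-15641 + 160) = -42111 - 1*(-15481) = -42111 + 15481 = -26630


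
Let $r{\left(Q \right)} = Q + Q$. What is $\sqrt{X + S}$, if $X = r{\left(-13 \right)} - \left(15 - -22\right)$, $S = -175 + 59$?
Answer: $i \sqrt{179} \approx 13.379 i$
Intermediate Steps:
$r{\left(Q \right)} = 2 Q$
$S = -116$
$X = -63$ ($X = 2 \left(-13\right) - \left(15 - -22\right) = -26 - \left(15 + 22\right) = -26 - 37 = -63$)
$\sqrt{X + S} = \sqrt{-63 - 116} = \sqrt{-179} = i \sqrt{179}$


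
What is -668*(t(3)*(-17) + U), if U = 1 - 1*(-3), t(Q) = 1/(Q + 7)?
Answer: -7682/5 ≈ -1536.4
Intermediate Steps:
t(Q) = 1/(7 + Q)
U = 4 (U = 1 + 3 = 4)
-668*(t(3)*(-17) + U) = -668*(-17/(7 + 3) + 4) = -668*(-17/10 + 4) = -668*23/10 = -7682/5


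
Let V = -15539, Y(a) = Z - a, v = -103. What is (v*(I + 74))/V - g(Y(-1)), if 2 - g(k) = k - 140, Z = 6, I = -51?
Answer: -2095396/15539 ≈ -134.85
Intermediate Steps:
Y(a) = 6 - a
g(k) = 142 - k (g(k) = 2 - (k - 140) = 2 - (-140 + k) = 2 + (140 - k) = 142 - k)
(v*(I + 74))/V - g(Y(-1)) = -103*(-51 + 74)/(-15539) - (142 - (6 - 1*(-1))) = -103*23*(-1/15539) - (142 - (6 + 1)) = -2369*(-1/15539) - (142 - 1*7) = 2369/15539 - (142 - 7) = 2369/15539 - 1*135 = 2369/15539 - 135 = -2095396/15539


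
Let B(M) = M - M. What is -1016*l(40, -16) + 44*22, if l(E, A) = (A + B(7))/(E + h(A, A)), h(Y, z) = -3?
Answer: 52072/37 ≈ 1407.4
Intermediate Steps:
B(M) = 0
l(E, A) = A/(-3 + E) (l(E, A) = (A + 0)/(E - 3) = A/(-3 + E))
-1016*l(40, -16) + 44*22 = -(-16256)/(-3 + 40) + 44*22 = -(-16256)/37 + 968 = -1016*(-16/37) + 968 = 16256/37 + 968 = 52072/37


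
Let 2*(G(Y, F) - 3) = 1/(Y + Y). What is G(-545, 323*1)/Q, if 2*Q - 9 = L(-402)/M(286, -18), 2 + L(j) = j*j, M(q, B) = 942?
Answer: 3079869/92693600 ≈ 0.033226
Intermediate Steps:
G(Y, F) = 3 + 1/(4*Y) (G(Y, F) = 3 + 1/(2*(Y + Y)) = 3 + 1/(2*((2*Y))) = 3 + (1/(2*Y))/2 = 3 + 1/(4*Y))
L(j) = -2 + j² (L(j) = -2 + j*j = -2 + j²)
Q = 42520/471 (Q = 9/2 + ((-2 + (-402)²)/942)/2 = 9/2 + ((-2 + 161604)*(1/942))/2 = 9/2 + (161602*(1/942))/2 = 9/2 + (½)*(80801/471) = 9/2 + 80801/942 = 42520/471 ≈ 90.276)
G(-545, 323*1)/Q = (3 + (¼)/(-545))/(42520/471) = (3 + (¼)*(-1/545))*(471/42520) = (3 - 1/2180)*(471/42520) = (6539/2180)*(471/42520) = 3079869/92693600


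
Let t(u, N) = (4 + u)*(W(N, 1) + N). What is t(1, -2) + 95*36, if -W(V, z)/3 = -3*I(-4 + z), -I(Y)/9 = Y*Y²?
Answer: 14345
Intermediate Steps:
I(Y) = -9*Y³ (I(Y) = -9*Y*Y² = -9*Y³)
W(V, z) = -81*(-4 + z)³ (W(V, z) = -(-9)*(-9*(-4 + z)³) = -81*(-4 + z)³)
t(u, N) = (4 + u)*(2187 + N) (t(u, N) = (4 + u)*(-81*(-4 + 1)³ + N) = (4 + u)*(-81*(-3)³ + N) = (4 + u)*(-81*(-27) + N) = (4 + u)*(2187 + N))
t(1, -2) + 95*36 = (8748 + 4*(-2) + 2187*1 - 2*1) + 95*36 = (8748 - 8 + 2187 - 2) + 3420 = 10925 + 3420 = 14345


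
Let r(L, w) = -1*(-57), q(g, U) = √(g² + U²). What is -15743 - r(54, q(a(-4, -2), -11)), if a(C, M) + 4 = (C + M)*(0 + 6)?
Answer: -15800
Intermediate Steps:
a(C, M) = -4 + 6*C + 6*M (a(C, M) = -4 + (C + M)*(0 + 6) = -4 + (C + M)*6 = -4 + (6*C + 6*M) = -4 + 6*C + 6*M)
q(g, U) = √(U² + g²)
r(L, w) = 57
-15743 - r(54, q(a(-4, -2), -11)) = -15743 - 1*57 = -15743 - 57 = -15800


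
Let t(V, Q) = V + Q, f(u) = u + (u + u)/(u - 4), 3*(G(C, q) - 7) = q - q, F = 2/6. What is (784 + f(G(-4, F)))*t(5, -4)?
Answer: 2387/3 ≈ 795.67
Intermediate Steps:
F = 1/3 (F = 2*(1/6) = 1/3 ≈ 0.33333)
G(C, q) = 7 (G(C, q) = 7 + (q - q)/3 = 7 + (1/3)*0 = 7 + 0 = 7)
f(u) = u + 2*u/(-4 + u) (f(u) = u + (2*u)/(-4 + u) = u + 2*u/(-4 + u))
t(V, Q) = Q + V
(784 + f(G(-4, F)))*t(5, -4) = (784 + 7*(-2 + 7)/(-4 + 7))*(-4 + 5) = (784 + 7*5/3)*1 = (784 + 7*(1/3)*5)*1 = (784 + 35/3)*1 = (2387/3)*1 = 2387/3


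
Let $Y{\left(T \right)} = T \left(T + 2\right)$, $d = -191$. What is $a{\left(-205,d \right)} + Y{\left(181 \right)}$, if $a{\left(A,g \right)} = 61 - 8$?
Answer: $33176$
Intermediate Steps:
$a{\left(A,g \right)} = 53$
$Y{\left(T \right)} = T \left(2 + T\right)$
$a{\left(-205,d \right)} + Y{\left(181 \right)} = 53 + 181 \left(2 + 181\right) = 53 + 181 \cdot 183 = 53 + 33123 = 33176$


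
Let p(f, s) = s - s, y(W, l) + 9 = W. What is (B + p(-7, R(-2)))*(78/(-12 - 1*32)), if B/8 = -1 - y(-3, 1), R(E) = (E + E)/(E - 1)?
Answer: -156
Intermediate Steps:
y(W, l) = -9 + W
R(E) = 2*E/(-1 + E) (R(E) = (2*E)/(-1 + E) = 2*E/(-1 + E))
B = 88 (B = 8*(-1 - (-9 - 3)) = 8*(-1 - 1*(-12)) = 8*(-1 + 12) = 8*11 = 88)
p(f, s) = 0
(B + p(-7, R(-2)))*(78/(-12 - 1*32)) = (88 + 0)*(78/(-12 - 1*32)) = 88*(78/(-12 - 32)) = 88*(78/(-44)) = 88*(78*(-1/44)) = 88*(-39/22) = -156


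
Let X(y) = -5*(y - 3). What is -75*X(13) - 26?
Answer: 3724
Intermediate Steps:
X(y) = 15 - 5*y (X(y) = -5*(-3 + y) = 15 - 5*y)
-75*X(13) - 26 = -75*(15 - 5*13) - 26 = -75*(15 - 65) - 26 = -75*(-50) - 26 = 3750 - 26 = 3724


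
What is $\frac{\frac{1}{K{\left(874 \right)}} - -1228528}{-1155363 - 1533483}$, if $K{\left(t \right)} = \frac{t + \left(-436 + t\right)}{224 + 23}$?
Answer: $- \frac{1611828983}{3527765952} \approx -0.4569$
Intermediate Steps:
$K{\left(t \right)} = - \frac{436}{247} + \frac{2 t}{247}$ ($K{\left(t \right)} = \frac{-436 + 2 t}{247} = \left(-436 + 2 t\right) \frac{1}{247} = - \frac{436}{247} + \frac{2 t}{247}$)
$\frac{\frac{1}{K{\left(874 \right)}} - -1228528}{-1155363 - 1533483} = \frac{\frac{1}{- \frac{436}{247} + \frac{2}{247} \cdot 874} - -1228528}{-1155363 - 1533483} = \frac{\frac{1}{- \frac{436}{247} + \frac{92}{13}} + 1228528}{-2688846} = \left(\frac{1}{\frac{1312}{247}} + 1228528\right) \left(- \frac{1}{2688846}\right) = \left(\frac{247}{1312} + 1228528\right) \left(- \frac{1}{2688846}\right) = \frac{1611828983}{1312} \left(- \frac{1}{2688846}\right) = - \frac{1611828983}{3527765952}$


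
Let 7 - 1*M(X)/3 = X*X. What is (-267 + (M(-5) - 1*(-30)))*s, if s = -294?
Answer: 85554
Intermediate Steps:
M(X) = 21 - 3*X² (M(X) = 21 - 3*X*X = 21 - 3*X²)
(-267 + (M(-5) - 1*(-30)))*s = (-267 + ((21 - 3*(-5)²) - 1*(-30)))*(-294) = (-267 + ((21 - 3*25) + 30))*(-294) = (-267 + ((21 - 75) + 30))*(-294) = (-267 + (-54 + 30))*(-294) = (-267 - 24)*(-294) = -291*(-294) = 85554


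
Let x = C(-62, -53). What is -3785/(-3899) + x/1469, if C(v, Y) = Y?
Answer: 5353518/5727631 ≈ 0.93468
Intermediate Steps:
x = -53
-3785/(-3899) + x/1469 = -3785/(-3899) - 53/1469 = -3785*(-1/3899) - 53*1/1469 = 3785/3899 - 53/1469 = 5353518/5727631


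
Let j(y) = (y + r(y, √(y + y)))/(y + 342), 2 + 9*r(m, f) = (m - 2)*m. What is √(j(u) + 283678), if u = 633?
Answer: 4*√6068593947/585 ≈ 532.66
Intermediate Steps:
r(m, f) = -2/9 + m*(-2 + m)/9 (r(m, f) = -2/9 + ((m - 2)*m)/9 = -2/9 + ((-2 + m)*m)/9 = -2/9 + (m*(-2 + m))/9 = -2/9 + m*(-2 + m)/9)
j(y) = (-2/9 + y²/9 + 7*y/9)/(342 + y) (j(y) = (y + (-2/9 - 2*y/9 + y²/9))/(y + 342) = (-2/9 + y²/9 + 7*y/9)/(342 + y))
√(j(u) + 283678) = √((-2 + 633² + 7*633)/(9*(342 + 633)) + 283678) = √((⅑)*(-2 + 400689 + 4431)/975 + 283678) = √((⅑)*(1/975)*405118 + 283678) = √(405118/8775 + 283678) = √(2489679568/8775) = 4*√6068593947/585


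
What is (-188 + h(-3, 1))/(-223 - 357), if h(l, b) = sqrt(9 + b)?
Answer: 47/145 - sqrt(10)/580 ≈ 0.31869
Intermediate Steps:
(-188 + h(-3, 1))/(-223 - 357) = (-188 + sqrt(9 + 1))/(-223 - 357) = (-188 + sqrt(10))/(-580) = (-188 + sqrt(10))*(-1/580) = 47/145 - sqrt(10)/580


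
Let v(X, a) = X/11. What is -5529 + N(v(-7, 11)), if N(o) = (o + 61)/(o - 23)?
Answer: -359551/65 ≈ -5531.6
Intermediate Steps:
v(X, a) = X/11 (v(X, a) = X*(1/11) = X/11)
N(o) = (61 + o)/(-23 + o)
-5529 + N(v(-7, 11)) = -5529 + (61 + (1/11)*(-7))/(-23 + (1/11)*(-7)) = -5529 + (61 - 7/11)/(-23 - 7/11) = -5529 + (664/11)/(-260/11) = -5529 - 11/260*664/11 = -5529 - 166/65 = -359551/65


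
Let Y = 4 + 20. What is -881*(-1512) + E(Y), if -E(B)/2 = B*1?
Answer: 1332024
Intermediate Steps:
Y = 24
E(B) = -2*B
-881*(-1512) + E(Y) = -881*(-1512) - 2*24 = 1332072 - 48 = 1332024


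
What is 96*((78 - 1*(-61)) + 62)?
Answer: 19296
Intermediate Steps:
96*((78 - 1*(-61)) + 62) = 96*((78 + 61) + 62) = 96*(139 + 62) = 96*201 = 19296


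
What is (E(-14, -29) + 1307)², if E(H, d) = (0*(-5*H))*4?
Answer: 1708249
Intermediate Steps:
E(H, d) = 0 (E(H, d) = 0*4 = 0)
(E(-14, -29) + 1307)² = (0 + 1307)² = 1307² = 1708249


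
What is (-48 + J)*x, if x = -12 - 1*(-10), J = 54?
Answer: -12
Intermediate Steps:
x = -2 (x = -12 + 10 = -2)
(-48 + J)*x = (-48 + 54)*(-2) = 6*(-2) = -12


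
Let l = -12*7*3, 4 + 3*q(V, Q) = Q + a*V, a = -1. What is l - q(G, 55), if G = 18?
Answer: -263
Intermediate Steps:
q(V, Q) = -4/3 - V/3 + Q/3 (q(V, Q) = -4/3 + (Q - V)/3 = -4/3 + (-V/3 + Q/3) = -4/3 - V/3 + Q/3)
l = -252 (l = -84*3 = -252)
l - q(G, 55) = -252 - (-4/3 - ⅓*18 + (⅓)*55) = -252 - (-4/3 - 6 + 55/3) = -252 - 1*11 = -252 - 11 = -263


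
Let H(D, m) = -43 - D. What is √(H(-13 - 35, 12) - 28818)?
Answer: I*√28813 ≈ 169.74*I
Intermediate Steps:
√(H(-13 - 35, 12) - 28818) = √((-43 - (-13 - 35)) - 28818) = √((-43 - 1*(-48)) - 28818) = √((-43 + 48) - 28818) = √(5 - 28818) = √(-28813) = I*√28813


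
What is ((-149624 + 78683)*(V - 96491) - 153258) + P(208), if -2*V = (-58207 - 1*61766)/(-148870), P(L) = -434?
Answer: 2038043080298453/297740 ≈ 6.8450e+9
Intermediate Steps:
V = -119973/297740 (V = -(-58207 - 1*61766)/(2*(-148870)) = -(-58207 - 61766)*(-1)/(2*148870) = -(-119973)*(-1)/(2*148870) = -1/2*119973/148870 = -119973/297740 ≈ -0.40295)
((-149624 + 78683)*(V - 96491) - 153258) + P(208) = ((-149624 + 78683)*(-119973/297740 - 96491) - 153258) - 434 = (-70941*(-28729350313/297740) - 153258) - 434 = (2038088840554533/297740 - 153258) - 434 = 2038043209517613/297740 - 434 = 2038043080298453/297740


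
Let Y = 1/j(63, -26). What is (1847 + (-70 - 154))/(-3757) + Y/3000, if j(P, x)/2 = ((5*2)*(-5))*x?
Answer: -973799711/2254200000 ≈ -0.43199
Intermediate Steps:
j(P, x) = -100*x (j(P, x) = 2*(((5*2)*(-5))*x) = 2*((10*(-5))*x) = 2*(-50*x) = -100*x)
Y = 1/2600 (Y = 1/(-100*(-26)) = 1/2600 ≈ 0.00038462)
(1847 + (-70 - 154))/(-3757) + Y/3000 = (1847 + (-70 - 154))/(-3757) + (1/2600)/3000 = (1847 - 224)*(-1/3757) + (1/2600)*(1/3000) = 1623*(-1/3757) + 1/7800000 = -1623/3757 + 1/7800000 = -973799711/2254200000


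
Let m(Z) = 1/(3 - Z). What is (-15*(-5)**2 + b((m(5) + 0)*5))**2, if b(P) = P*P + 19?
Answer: 1957201/16 ≈ 1.2233e+5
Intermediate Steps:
b(P) = 19 + P**2 (b(P) = P**2 + 19 = 19 + P**2)
(-15*(-5)**2 + b((m(5) + 0)*5))**2 = (-15*(-5)**2 + (19 + ((-1/(-3 + 5) + 0)*5)**2))**2 = (-15*25 + (19 + ((-1/2 + 0)*5)**2))**2 = (-375 + (19 + ((-1*1/2 + 0)*5)**2))**2 = (-375 + (19 + ((-1/2 + 0)*5)**2))**2 = (-375 + (19 + (-1/2*5)**2))**2 = (-375 + (19 + (-5/2)**2))**2 = (-375 + (19 + 25/4))**2 = (-375 + 101/4)**2 = (-1399/4)**2 = 1957201/16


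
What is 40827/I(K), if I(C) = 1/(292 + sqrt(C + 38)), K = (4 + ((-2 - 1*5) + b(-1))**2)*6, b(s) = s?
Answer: 11921484 + 40827*sqrt(446) ≈ 1.2784e+7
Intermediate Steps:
K = 408 (K = (4 + ((-2 - 1*5) - 1)**2)*6 = (4 + ((-2 - 5) - 1)**2)*6 = (4 + (-7 - 1)**2)*6 = (4 + (-8)**2)*6 = (4 + 64)*6 = 68*6 = 408)
I(C) = 1/(292 + sqrt(38 + C))
40827/I(K) = 40827/(1/(292 + sqrt(38 + 408))) = 40827/(1/(292 + sqrt(446))) = 40827*(292 + sqrt(446)) = 11921484 + 40827*sqrt(446)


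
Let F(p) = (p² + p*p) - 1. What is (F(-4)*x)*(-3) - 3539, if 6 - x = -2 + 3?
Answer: -4004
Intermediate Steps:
F(p) = -1 + 2*p² (F(p) = (p² + p²) - 1 = 2*p² - 1 = -1 + 2*p²)
x = 5 (x = 6 - (-2 + 3) = 6 - 1*1 = 6 - 1 = 5)
(F(-4)*x)*(-3) - 3539 = ((-1 + 2*(-4)²)*5)*(-3) - 3539 = ((-1 + 2*16)*5)*(-3) - 3539 = ((-1 + 32)*5)*(-3) - 3539 = (31*5)*(-3) - 3539 = 155*(-3) - 3539 = -465 - 3539 = -4004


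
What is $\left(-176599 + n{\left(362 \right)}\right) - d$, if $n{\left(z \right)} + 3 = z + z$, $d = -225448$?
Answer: $49570$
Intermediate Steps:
$n{\left(z \right)} = -3 + 2 z$ ($n{\left(z \right)} = -3 + \left(z + z\right) = -3 + 2 z$)
$\left(-176599 + n{\left(362 \right)}\right) - d = \left(-176599 + \left(-3 + 2 \cdot 362\right)\right) - -225448 = \left(-176599 + \left(-3 + 724\right)\right) + 225448 = \left(-176599 + 721\right) + 225448 = -175878 + 225448 = 49570$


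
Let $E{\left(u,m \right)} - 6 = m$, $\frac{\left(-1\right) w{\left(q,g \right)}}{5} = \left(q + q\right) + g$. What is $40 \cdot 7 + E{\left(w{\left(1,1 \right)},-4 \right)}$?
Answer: $282$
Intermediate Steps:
$w{\left(q,g \right)} = - 10 q - 5 g$ ($w{\left(q,g \right)} = - 5 \left(\left(q + q\right) + g\right) = - 5 \left(2 q + g\right) = - 5 \left(g + 2 q\right) = - 10 q - 5 g$)
$E{\left(u,m \right)} = 6 + m$
$40 \cdot 7 + E{\left(w{\left(1,1 \right)},-4 \right)} = 40 \cdot 7 + \left(6 - 4\right) = 280 + 2 = 282$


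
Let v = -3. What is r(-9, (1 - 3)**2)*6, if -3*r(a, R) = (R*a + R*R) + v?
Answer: 46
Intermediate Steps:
r(a, R) = 1 - R**2/3 - R*a/3 (r(a, R) = -((R*a + R*R) - 3)/3 = -((R*a + R**2) - 3)/3 = -((R**2 + R*a) - 3)/3 = -(-3 + R**2 + R*a)/3 = 1 - R**2/3 - R*a/3)
r(-9, (1 - 3)**2)*6 = (1 - (1 - 3)**4/3 - 1/3*(1 - 3)**2*(-9))*6 = (1 - ((-2)**2)**2/3 - 1/3*(-2)**2*(-9))*6 = (1 - 1/3*4**2 - 1/3*4*(-9))*6 = (1 - 1/3*16 + 12)*6 = (1 - 16/3 + 12)*6 = (23/3)*6 = 46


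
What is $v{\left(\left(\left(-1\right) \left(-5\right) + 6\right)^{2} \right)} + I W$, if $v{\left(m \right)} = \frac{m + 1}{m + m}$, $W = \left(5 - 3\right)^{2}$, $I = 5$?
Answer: $\frac{2481}{121} \approx 20.504$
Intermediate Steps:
$W = 4$ ($W = 2^{2} = 4$)
$v{\left(m \right)} = \frac{1 + m}{2 m}$
$v{\left(\left(\left(-1\right) \left(-5\right) + 6\right)^{2} \right)} + I W = \frac{1 + \left(\left(-1\right) \left(-5\right) + 6\right)^{2}}{2 \left(\left(-1\right) \left(-5\right) + 6\right)^{2}} + 5 \cdot 4 = \frac{1 + \left(5 + 6\right)^{2}}{2 \left(5 + 6\right)^{2}} + 20 = \frac{1 + 11^{2}}{2 \cdot 11^{2}} + 20 = \frac{1 + 121}{2 \cdot 121} + 20 = \frac{1}{2} \cdot \frac{1}{121} \cdot 122 + 20 = \frac{61}{121} + 20 = \frac{2481}{121}$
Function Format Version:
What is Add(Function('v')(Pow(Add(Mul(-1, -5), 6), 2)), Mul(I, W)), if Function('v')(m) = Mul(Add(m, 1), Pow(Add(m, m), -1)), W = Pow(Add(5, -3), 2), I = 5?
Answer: Rational(2481, 121) ≈ 20.504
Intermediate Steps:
W = 4 (W = Pow(2, 2) = 4)
Function('v')(m) = Mul(Rational(1, 2), Pow(m, -1), Add(1, m)) (Function('v')(m) = Mul(Add(1, m), Pow(Mul(2, m), -1)) = Mul(Add(1, m), Mul(Rational(1, 2), Pow(m, -1))) = Mul(Rational(1, 2), Pow(m, -1), Add(1, m)))
Add(Function('v')(Pow(Add(Mul(-1, -5), 6), 2)), Mul(I, W)) = Add(Mul(Rational(1, 2), Pow(Pow(Add(Mul(-1, -5), 6), 2), -1), Add(1, Pow(Add(Mul(-1, -5), 6), 2))), Mul(5, 4)) = Add(Mul(Rational(1, 2), Pow(Pow(Add(5, 6), 2), -1), Add(1, Pow(Add(5, 6), 2))), 20) = Add(Mul(Rational(1, 2), Pow(Pow(11, 2), -1), Add(1, Pow(11, 2))), 20) = Add(Mul(Rational(1, 2), Pow(121, -1), Add(1, 121)), 20) = Add(Mul(Rational(1, 2), Rational(1, 121), 122), 20) = Add(Rational(61, 121), 20) = Rational(2481, 121)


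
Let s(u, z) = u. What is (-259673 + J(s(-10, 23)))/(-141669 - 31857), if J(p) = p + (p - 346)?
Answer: 260039/173526 ≈ 1.4986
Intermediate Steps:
J(p) = -346 + 2*p (J(p) = p + (-346 + p) = -346 + 2*p)
(-259673 + J(s(-10, 23)))/(-141669 - 31857) = (-259673 + (-346 + 2*(-10)))/(-141669 - 31857) = (-259673 + (-346 - 20))/(-173526) = (-259673 - 366)*(-1/173526) = -260039*(-1/173526) = 260039/173526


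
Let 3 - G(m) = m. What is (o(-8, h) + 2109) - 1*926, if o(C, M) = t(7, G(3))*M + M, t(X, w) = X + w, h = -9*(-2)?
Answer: 1327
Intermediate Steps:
G(m) = 3 - m
h = 18
o(C, M) = 8*M (o(C, M) = (7 + (3 - 1*3))*M + M = (7 + (3 - 3))*M + M = (7 + 0)*M + M = 7*M + M = 8*M)
(o(-8, h) + 2109) - 1*926 = (8*18 + 2109) - 1*926 = (144 + 2109) - 926 = 2253 - 926 = 1327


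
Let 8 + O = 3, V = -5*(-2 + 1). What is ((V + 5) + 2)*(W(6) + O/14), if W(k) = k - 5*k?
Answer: -2046/7 ≈ -292.29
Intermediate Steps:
V = 5 (V = -5*(-1) = 5)
W(k) = -4*k (W(k) = k - 5*k = -4*k)
O = -5 (O = -8 + 3 = -5)
((V + 5) + 2)*(W(6) + O/14) = ((5 + 5) + 2)*(-4*6 - 5/14) = (10 + 2)*(-24 - 5*1/14) = 12*(-24 - 5/14) = 12*(-341/14) = -2046/7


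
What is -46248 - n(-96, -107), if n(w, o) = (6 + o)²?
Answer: -56449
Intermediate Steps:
-46248 - n(-96, -107) = -46248 - (6 - 107)² = -46248 - 1*(-101)² = -46248 - 1*10201 = -46248 - 10201 = -56449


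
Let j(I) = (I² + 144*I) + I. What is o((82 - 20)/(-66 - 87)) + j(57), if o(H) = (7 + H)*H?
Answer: 269468668/23409 ≈ 11511.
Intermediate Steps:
j(I) = I² + 145*I
o(H) = H*(7 + H)
o((82 - 20)/(-66 - 87)) + j(57) = ((82 - 20)/(-66 - 87))*(7 + (82 - 20)/(-66 - 87)) + 57*(145 + 57) = (62/(-153))*(7 + 62/(-153)) + 57*202 = (62*(-1/153))*(7 + 62*(-1/153)) + 11514 = -62*(7 - 62/153)/153 + 11514 = -62/153*1009/153 + 11514 = -62558/23409 + 11514 = 269468668/23409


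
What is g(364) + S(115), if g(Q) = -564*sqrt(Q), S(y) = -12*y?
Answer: -1380 - 1128*sqrt(91) ≈ -12140.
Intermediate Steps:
g(364) + S(115) = -1128*sqrt(91) - 12*115 = -1128*sqrt(91) - 1380 = -1380 - 1128*sqrt(91)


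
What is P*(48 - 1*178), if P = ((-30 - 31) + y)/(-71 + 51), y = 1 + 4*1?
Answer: -364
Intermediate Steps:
y = 5 (y = 1 + 4 = 5)
P = 14/5 (P = ((-30 - 31) + 5)/(-71 + 51) = (-61 + 5)/(-20) = -56*(-1/20) = 14/5 ≈ 2.8000)
P*(48 - 1*178) = 14*(48 - 1*178)/5 = 14*(48 - 178)/5 = (14/5)*(-130) = -364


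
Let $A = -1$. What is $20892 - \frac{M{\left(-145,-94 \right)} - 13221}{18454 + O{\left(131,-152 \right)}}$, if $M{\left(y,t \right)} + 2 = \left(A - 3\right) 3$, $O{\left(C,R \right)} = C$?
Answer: $\frac{77658211}{3717} \approx 20893.0$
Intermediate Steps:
$M{\left(y,t \right)} = -14$ ($M{\left(y,t \right)} = -2 + \left(-1 - 3\right) 3 = -2 - 12 = -14$)
$20892 - \frac{M{\left(-145,-94 \right)} - 13221}{18454 + O{\left(131,-152 \right)}} = 20892 - \frac{-14 - 13221}{18454 + 131} = 20892 - - \frac{13235}{18585} = 20892 - \left(-13235\right) \frac{1}{18585} = 20892 - - \frac{2647}{3717} = 20892 + \frac{2647}{3717} = \frac{77658211}{3717}$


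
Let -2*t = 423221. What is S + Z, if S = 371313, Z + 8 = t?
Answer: 319389/2 ≈ 1.5969e+5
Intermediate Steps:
t = -423221/2 (t = -½*423221 = -423221/2 ≈ -2.1161e+5)
Z = -423237/2 (Z = -8 - 423221/2 = -423237/2 ≈ -2.1162e+5)
S + Z = 371313 - 423237/2 = 319389/2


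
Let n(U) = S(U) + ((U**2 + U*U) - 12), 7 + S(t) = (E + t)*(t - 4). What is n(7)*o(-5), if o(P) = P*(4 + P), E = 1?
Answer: 515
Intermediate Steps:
S(t) = -7 + (1 + t)*(-4 + t) (S(t) = -7 + (1 + t)*(t - 4) = -7 + (1 + t)*(-4 + t))
n(U) = -23 - 3*U + 3*U**2 (n(U) = (-11 + U**2 - 3*U) + ((U**2 + U*U) - 12) = (-11 + U**2 - 3*U) + ((U**2 + U**2) - 12) = (-11 + U**2 - 3*U) + (2*U**2 - 12) = (-11 + U**2 - 3*U) + (-12 + 2*U**2) = -23 - 3*U + 3*U**2)
n(7)*o(-5) = (-23 - 3*7 + 3*7**2)*(-5*(4 - 5)) = (-23 - 21 + 3*49)*(-5*(-1)) = (-23 - 21 + 147)*5 = 103*5 = 515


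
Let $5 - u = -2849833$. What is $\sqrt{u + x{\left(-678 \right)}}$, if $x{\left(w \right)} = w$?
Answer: $2 \sqrt{712290} \approx 1687.9$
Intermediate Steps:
$u = 2849838$ ($u = 5 - -2849833 = 5 + 2849833 = 2849838$)
$\sqrt{u + x{\left(-678 \right)}} = \sqrt{2849838 - 678} = \sqrt{2849160} = 2 \sqrt{712290}$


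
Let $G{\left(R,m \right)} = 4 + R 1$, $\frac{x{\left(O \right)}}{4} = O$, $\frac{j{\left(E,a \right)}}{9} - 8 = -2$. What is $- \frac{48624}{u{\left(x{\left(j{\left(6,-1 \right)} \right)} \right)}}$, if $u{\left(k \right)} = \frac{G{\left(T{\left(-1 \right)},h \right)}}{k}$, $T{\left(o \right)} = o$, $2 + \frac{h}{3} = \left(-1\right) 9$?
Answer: $-3500928$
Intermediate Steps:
$j{\left(E,a \right)} = 54$ ($j{\left(E,a \right)} = 72 + 9 \left(-2\right) = 72 - 18 = 54$)
$h = -33$ ($h = -6 + 3 \left(\left(-1\right) 9\right) = -6 + 3 \left(-9\right) = -6 - 27 = -33$)
$x{\left(O \right)} = 4 O$
$G{\left(R,m \right)} = 4 + R$
$u{\left(k \right)} = \frac{3}{k}$ ($u{\left(k \right)} = \frac{4 - 1}{k} = \frac{3}{k}$)
$- \frac{48624}{u{\left(x{\left(j{\left(6,-1 \right)} \right)} \right)}} = - \frac{48624}{3 \frac{1}{4 \cdot 54}} = - \frac{48624}{3 \cdot \frac{1}{216}} = - 48624 \frac{1}{\frac{1}{72}} = \left(-48624\right) 72 = -3500928$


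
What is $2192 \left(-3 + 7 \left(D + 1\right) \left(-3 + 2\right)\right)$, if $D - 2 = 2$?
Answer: $-83296$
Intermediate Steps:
$D = 4$ ($D = 2 + 2 = 4$)
$2192 \left(-3 + 7 \left(D + 1\right) \left(-3 + 2\right)\right) = 2192 \left(-3 + 7 \left(4 + 1\right) \left(-3 + 2\right)\right) = 2192 \left(-3 + 7 \cdot 5 \left(-1\right)\right) = 2192 \left(-3 + 7 \left(-5\right)\right) = 2192 \left(-3 - 35\right) = 2192 \left(-38\right) = -83296$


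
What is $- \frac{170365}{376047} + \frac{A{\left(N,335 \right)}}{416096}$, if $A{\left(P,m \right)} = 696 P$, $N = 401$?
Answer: $\frac{4258127309}{19558956564} \approx 0.21771$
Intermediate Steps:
$- \frac{170365}{376047} + \frac{A{\left(N,335 \right)}}{416096} = - \frac{170365}{376047} + \frac{696 \cdot 401}{416096} = \left(-170365\right) \frac{1}{376047} + 279096 \cdot \frac{1}{416096} = - \frac{170365}{376047} + \frac{34887}{52012} = \frac{4258127309}{19558956564}$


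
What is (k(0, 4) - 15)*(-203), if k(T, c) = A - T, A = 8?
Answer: 1421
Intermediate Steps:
k(T, c) = 8 - T
(k(0, 4) - 15)*(-203) = ((8 - 1*0) - 15)*(-203) = ((8 + 0) - 15)*(-203) = (8 - 15)*(-203) = -7*(-203) = 1421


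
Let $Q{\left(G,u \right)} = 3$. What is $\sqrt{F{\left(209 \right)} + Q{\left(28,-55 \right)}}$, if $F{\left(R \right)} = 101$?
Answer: $2 \sqrt{26} \approx 10.198$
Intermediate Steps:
$\sqrt{F{\left(209 \right)} + Q{\left(28,-55 \right)}} = \sqrt{101 + 3} = \sqrt{104} = 2 \sqrt{26}$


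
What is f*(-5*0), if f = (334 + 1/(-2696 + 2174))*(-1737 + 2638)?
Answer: 0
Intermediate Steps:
f = 157086647/522 (f = (334 + 1/(-522))*901 = (334 - 1/522)*901 = (174347/522)*901 = 157086647/522 ≈ 3.0093e+5)
f*(-5*0) = 157086647*(-5*0)/522 = (157086647/522)*0 = 0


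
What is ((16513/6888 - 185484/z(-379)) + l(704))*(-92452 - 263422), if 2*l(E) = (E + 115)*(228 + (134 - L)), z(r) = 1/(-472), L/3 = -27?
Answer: -15360621696177235/492 ≈ -3.1221e+13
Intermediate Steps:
L = -81 (L = 3*(-27) = -81)
z(r) = -1/472
l(E) = 50945/2 + 443*E/2 (l(E) = ((E + 115)*(228 + (134 - 1*(-81))))/2 = ((115 + E)*(228 + (134 + 81)))/2 = ((115 + E)*(228 + 215))/2 = ((115 + E)*443)/2 = (50945 + 443*E)/2 = 50945/2 + 443*E/2)
((16513/6888 - 185484/z(-379)) + l(704))*(-92452 - 263422) = ((16513/6888 - 185484/(-1/472)) + (50945/2 + (443/2)*704))*(-92452 - 263422) = ((16513*(1/6888) - 185484*(-472)) + (50945/2 + 155936))*(-355874) = ((2359/984 + 87548448) + 362817/2)*(-355874) = (86147675191/984 + 362817/2)*(-355874) = (86326181155/984)*(-355874) = -15360621696177235/492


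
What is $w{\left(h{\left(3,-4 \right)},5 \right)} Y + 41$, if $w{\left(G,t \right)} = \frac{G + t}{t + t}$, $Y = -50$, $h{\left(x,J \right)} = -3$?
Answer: $31$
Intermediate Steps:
$w{\left(G,t \right)} = \frac{G + t}{2 t}$
$w{\left(h{\left(3,-4 \right)},5 \right)} Y + 41 = \frac{-3 + 5}{2 \cdot 5} \left(-50\right) + 41 = \frac{1}{2} \cdot \frac{1}{5} \cdot 2 \left(-50\right) + 41 = \frac{1}{5} \left(-50\right) + 41 = -10 + 41 = 31$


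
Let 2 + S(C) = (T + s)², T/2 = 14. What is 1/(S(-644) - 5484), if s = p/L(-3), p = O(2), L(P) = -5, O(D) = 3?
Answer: -25/118381 ≈ -0.00021118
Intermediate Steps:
p = 3
s = -⅗ (s = 3/(-5) = 3*(-⅕) = -⅗ ≈ -0.60000)
T = 28 (T = 2*14 = 28)
S(C) = 18719/25 (S(C) = -2 + (28 - ⅗)² = -2 + (137/5)² = -2 + 18769/25 = 18719/25)
1/(S(-644) - 5484) = 1/(18719/25 - 5484) = 1/(-118381/25) = -25/118381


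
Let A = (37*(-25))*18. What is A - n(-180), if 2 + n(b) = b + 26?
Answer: -16494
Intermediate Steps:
n(b) = 24 + b (n(b) = -2 + (b + 26) = -2 + (26 + b) = 24 + b)
A = -16650 (A = -925*18 = -16650)
A - n(-180) = -16650 - (24 - 180) = -16650 - 1*(-156) = -16650 + 156 = -16494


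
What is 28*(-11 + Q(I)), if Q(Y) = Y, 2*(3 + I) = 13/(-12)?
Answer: -2443/6 ≈ -407.17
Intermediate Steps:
I = -85/24 (I = -3 + (13/(-12))/2 = -3 + (13*(-1/12))/2 = -3 + (½)*(-13/12) = -3 - 13/24 = -85/24 ≈ -3.5417)
28*(-11 + Q(I)) = 28*(-11 - 85/24) = 28*(-349/24) = -2443/6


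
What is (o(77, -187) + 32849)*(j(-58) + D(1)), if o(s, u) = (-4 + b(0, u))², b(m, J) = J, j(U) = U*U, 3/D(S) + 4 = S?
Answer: 233156790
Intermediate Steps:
D(S) = 3/(-4 + S)
j(U) = U²
o(s, u) = (-4 + u)²
(o(77, -187) + 32849)*(j(-58) + D(1)) = ((-4 - 187)² + 32849)*((-58)² + 3/(-4 + 1)) = ((-191)² + 32849)*(3364 + 3/(-3)) = (36481 + 32849)*(3364 + 3*(-⅓)) = 69330*(3364 - 1) = 69330*3363 = 233156790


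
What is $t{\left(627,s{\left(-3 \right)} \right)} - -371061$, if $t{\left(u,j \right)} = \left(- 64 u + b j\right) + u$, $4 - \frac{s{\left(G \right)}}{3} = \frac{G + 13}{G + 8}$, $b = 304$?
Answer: $333384$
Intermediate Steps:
$s{\left(G \right)} = 12 - \frac{3 \left(13 + G\right)}{8 + G}$ ($s{\left(G \right)} = 12 - 3 \frac{G + 13}{G + 8} = 12 - 3 \frac{13 + G}{8 + G} = 12 - \frac{3 \left(13 + G\right)}{8 + G}$)
$t{\left(u,j \right)} = - 63 u + 304 j$ ($t{\left(u,j \right)} = \left(- 64 u + 304 j\right) + u = - 63 u + 304 j$)
$t{\left(627,s{\left(-3 \right)} \right)} - -371061 = \left(\left(-63\right) 627 + 304 \frac{3 \left(19 + 3 \left(-3\right)\right)}{8 - 3}\right) - -371061 = \left(-39501 + 304 \frac{3 \left(19 - 9\right)}{5}\right) + 371061 = \left(-39501 + 304 \cdot 3 \cdot \frac{1}{5} \cdot 10\right) + 371061 = \left(-39501 + 304 \cdot 6\right) + 371061 = \left(-39501 + 1824\right) + 371061 = -37677 + 371061 = 333384$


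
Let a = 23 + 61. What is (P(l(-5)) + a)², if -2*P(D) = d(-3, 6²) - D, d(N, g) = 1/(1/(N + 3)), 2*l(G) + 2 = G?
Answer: 108241/16 ≈ 6765.1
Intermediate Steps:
l(G) = -1 + G/2
d(N, g) = 3 + N (d(N, g) = 1/(1/(3 + N)) = 3 + N)
a = 84
P(D) = D/2 (P(D) = -((3 - 3) - D)/2 = -(0 - D)/2 = -(-1)*D/2 = D/2)
(P(l(-5)) + a)² = ((-1 + (½)*(-5))/2 + 84)² = ((-1 - 5/2)/2 + 84)² = ((½)*(-7/2) + 84)² = (-7/4 + 84)² = (329/4)² = 108241/16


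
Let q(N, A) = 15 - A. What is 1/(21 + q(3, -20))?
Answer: 1/56 ≈ 0.017857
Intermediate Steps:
1/(21 + q(3, -20)) = 1/(21 + (15 - 1*(-20))) = 1/(21 + (15 + 20)) = 1/(21 + 35) = 1/56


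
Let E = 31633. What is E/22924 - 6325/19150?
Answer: 9215553/8779892 ≈ 1.0496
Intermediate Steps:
E/22924 - 6325/19150 = 31633/22924 - 6325/19150 = 31633*(1/22924) - 6325*1/19150 = 31633/22924 - 253/766 = 9215553/8779892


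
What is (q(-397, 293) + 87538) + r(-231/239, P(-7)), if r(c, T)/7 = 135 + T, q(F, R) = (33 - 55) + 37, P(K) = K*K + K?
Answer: 88792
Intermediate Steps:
P(K) = K + K² (P(K) = K² + K = K + K²)
q(F, R) = 15 (q(F, R) = -22 + 37 = 15)
r(c, T) = 945 + 7*T (r(c, T) = 7*(135 + T) = 945 + 7*T)
(q(-397, 293) + 87538) + r(-231/239, P(-7)) = (15 + 87538) + (945 + 7*(-7*(1 - 7))) = 87553 + (945 + 7*(-7*(-6))) = 87553 + (945 + 7*42) = 87553 + (945 + 294) = 87553 + 1239 = 88792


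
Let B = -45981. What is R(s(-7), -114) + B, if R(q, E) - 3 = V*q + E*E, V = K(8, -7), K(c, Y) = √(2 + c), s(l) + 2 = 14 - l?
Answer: -32982 + 19*√10 ≈ -32922.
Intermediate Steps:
s(l) = 12 - l (s(l) = -2 + (14 - l) = 12 - l)
V = √10 (V = √(2 + 8) = √10 ≈ 3.1623)
R(q, E) = 3 + E² + q*√10 (R(q, E) = 3 + (√10*q + E*E) = 3 + (q*√10 + E²) = 3 + (E² + q*√10) = 3 + E² + q*√10)
R(s(-7), -114) + B = (3 + (-114)² + (12 - 1*(-7))*√10) - 45981 = (3 + 12996 + (12 + 7)*√10) - 45981 = (3 + 12996 + 19*√10) - 45981 = (12999 + 19*√10) - 45981 = -32982 + 19*√10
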